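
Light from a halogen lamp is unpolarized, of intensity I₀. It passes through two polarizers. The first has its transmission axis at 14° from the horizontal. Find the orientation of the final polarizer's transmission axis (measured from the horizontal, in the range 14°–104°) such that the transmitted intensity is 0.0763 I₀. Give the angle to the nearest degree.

θ ≈ 81°

Unpolarized light through the first polarizer → I₁ = ½ I₀, now polarized at 14°.
Need I₂/I₀ = 0.0763, so cos²(θ − 14°) = 0.0763 / 0.5 = 0.1526.
θ − 14° = arccos(√0.1526) = 67.0°, giving θ ≈ 14 + 67.0 = 81.0°.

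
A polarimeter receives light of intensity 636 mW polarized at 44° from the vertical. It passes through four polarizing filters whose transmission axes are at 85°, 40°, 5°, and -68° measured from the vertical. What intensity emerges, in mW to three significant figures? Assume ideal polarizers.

I ≈ 10.4 mW

I₁ = 636 mW · cos²(41°) = 362.3 mW.
I₂ = I₁ · cos²(45°) = 362.3 · 0.5 = 181.1 mW.
I₃ = I₂ · cos²(35°) = 181.1 · 0.671 = 121.5 mW.
I₄ = I₃ · cos²(73°) = 121.5 · 0.08548 = 10.39 mW.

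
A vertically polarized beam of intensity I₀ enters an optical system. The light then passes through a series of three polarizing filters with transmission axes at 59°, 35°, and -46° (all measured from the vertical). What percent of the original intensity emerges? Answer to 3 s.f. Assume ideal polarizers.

≈ 0.542%

I₁ = I₀ cos²(59° − 0°) = I₀ cos²(59°) = 0.2653 I₀.
I₂ = I₁ cos²(35° − 59°) = 0.2653 I₀ · cos²(24°) = 0.2214 I₀.
I₃ = I₂ cos²(-46° − 35°) = 0.2214 I₀ · cos²(81°) = 0.005418 I₀.
That is 0.5418% of the incident intensity.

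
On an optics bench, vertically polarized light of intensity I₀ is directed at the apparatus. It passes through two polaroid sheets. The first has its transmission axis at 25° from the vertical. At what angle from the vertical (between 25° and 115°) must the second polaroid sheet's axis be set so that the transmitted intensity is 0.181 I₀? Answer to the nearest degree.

I₁ = I₀ cos²(25° − 0°) = I₀ cos²(25°) = 0.8214 I₀.
Need I₂/I₀ = 0.181, so cos²(θ − 25°) = 0.181 / 0.8214 = 0.2204.
θ − 25° = arccos(√0.2204) = 62.0°, giving θ ≈ 25 + 62.0 = 87.0°.

θ ≈ 87°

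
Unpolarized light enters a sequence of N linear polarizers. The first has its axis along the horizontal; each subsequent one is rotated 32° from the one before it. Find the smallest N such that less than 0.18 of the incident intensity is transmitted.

N = 5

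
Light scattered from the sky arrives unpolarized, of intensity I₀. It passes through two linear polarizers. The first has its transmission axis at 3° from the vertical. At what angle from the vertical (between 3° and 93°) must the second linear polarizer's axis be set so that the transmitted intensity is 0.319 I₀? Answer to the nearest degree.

θ ≈ 40°

Unpolarized light through the first polarizer → I₁ = ½ I₀, now polarized at 3°.
Need I₂/I₀ = 0.319, so cos²(θ − 3°) = 0.319 / 0.5 = 0.638.
θ − 3° = arccos(√0.638) = 37.0°, giving θ ≈ 3 + 37.0 = 40.0°.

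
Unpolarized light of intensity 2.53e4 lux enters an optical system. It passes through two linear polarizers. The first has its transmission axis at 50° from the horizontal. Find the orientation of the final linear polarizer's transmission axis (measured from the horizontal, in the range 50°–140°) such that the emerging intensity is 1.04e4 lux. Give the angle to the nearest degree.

Unpolarized light through the first polarizer → I₁ = ½ I₀, now polarized at 50°.
Target fraction: 1.04e4 / 2.53e4 lux = 0.4111 of I₀.
Need I₂/I₀ = 0.4111, so cos²(θ − 50°) = 0.4111 / 0.5 = 0.8221.
θ − 50° = arccos(√0.8221) = 24.9°, giving θ ≈ 50 + 24.9 = 74.9°.

θ ≈ 75°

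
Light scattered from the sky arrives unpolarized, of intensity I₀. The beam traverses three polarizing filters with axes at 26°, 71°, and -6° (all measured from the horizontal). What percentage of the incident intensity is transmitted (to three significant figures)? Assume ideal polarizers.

≈ 1.27%

Unpolarized light through the first polarizer → I₁ = ½ I₀, now polarized at 26°.
I₂ = I₁ cos²(71° − 26°) = 0.5 I₀ · cos²(45°) = 0.25 I₀.
I₃ = I₂ cos²(-6° − 71°) = 0.25 I₀ · cos²(77°) = 0.01265 I₀.
That is 1.265% of the incident intensity.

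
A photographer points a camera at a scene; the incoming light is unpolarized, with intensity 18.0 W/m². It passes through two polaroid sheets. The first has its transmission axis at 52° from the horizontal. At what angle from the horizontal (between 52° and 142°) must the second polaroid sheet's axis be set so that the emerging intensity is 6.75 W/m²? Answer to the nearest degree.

Unpolarized light through the first polarizer → I₁ = ½ I₀, now polarized at 52°.
Target fraction: 6.75 / 18.0 W/m² = 0.375 of I₀.
Need I₂/I₀ = 0.375, so cos²(θ − 52°) = 0.375 / 0.5 = 0.75.
θ − 52° = arccos(√0.75) = 30.0°, giving θ ≈ 52 + 30.0 = 82.0°.

θ ≈ 82°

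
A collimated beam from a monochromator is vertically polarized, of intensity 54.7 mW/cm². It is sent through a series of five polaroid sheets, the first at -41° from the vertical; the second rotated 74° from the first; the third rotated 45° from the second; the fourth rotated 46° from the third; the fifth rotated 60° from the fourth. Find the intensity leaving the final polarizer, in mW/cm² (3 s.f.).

I₁ = 54.7 mW/cm² · cos²(41°) = 31.16 mW/cm².
I₂ = I₁ · cos²(74°) = 31.16 · 0.07598 = 2.367 mW/cm².
I₃ = I₂ · cos²(45°) = 2.367 · 0.5 = 1.184 mW/cm².
I₄ = I₃ · cos²(46°) = 1.184 · 0.4826 = 0.5711 mW/cm².
I₅ = I₄ · cos²(60°) = 0.5711 · 0.25 = 0.1428 mW/cm².

I ≈ 0.143 mW/cm²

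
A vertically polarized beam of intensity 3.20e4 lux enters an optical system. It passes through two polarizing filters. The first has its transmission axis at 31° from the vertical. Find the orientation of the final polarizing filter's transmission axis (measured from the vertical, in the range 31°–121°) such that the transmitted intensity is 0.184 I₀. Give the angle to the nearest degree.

θ ≈ 91°

I₁ = I₀ cos²(31° − 0°) = I₀ cos²(31°) = 0.7347 I₀.
Need I₂/I₀ = 0.184, so cos²(θ − 31°) = 0.184 / 0.7347 = 0.2504.
θ − 31° = arccos(√0.2504) = 60.0°, giving θ ≈ 31 + 60.0 = 91.0°.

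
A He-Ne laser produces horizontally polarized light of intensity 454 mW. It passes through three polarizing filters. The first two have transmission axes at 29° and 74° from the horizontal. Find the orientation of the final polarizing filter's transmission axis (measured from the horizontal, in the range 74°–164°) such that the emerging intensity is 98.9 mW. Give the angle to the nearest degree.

θ ≈ 115°

I₁ = I₀ cos²(29° − 0°) = I₀ cos²(29°) = 0.765 I₀.
I₂ = I₁ cos²(74° − 29°) = 0.765 I₀ · cos²(45°) = 0.3825 I₀.
Target fraction: 98.9 / 454 mW = 0.2178 of I₀.
Need I₃/I₀ = 0.2178, so cos²(θ − 74°) = 0.2178 / 0.3825 = 0.5696.
θ − 74° = arccos(√0.5696) = 41.0°, giving θ ≈ 74 + 41.0 = 115.0°.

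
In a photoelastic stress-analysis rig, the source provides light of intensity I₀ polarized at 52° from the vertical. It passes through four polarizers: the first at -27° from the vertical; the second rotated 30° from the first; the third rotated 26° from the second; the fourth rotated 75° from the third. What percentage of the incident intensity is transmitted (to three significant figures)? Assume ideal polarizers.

By Malus's law, I₁ = I₀ cos²(-27° − 52°) = I₀ cos²(79°) = 0.03641 I₀.
I₂ = I₁ cos²(30°) = 0.03641 · 0.75 I₀ = 0.02731 I₀.
I₃ = I₂ cos²(26°) = 0.02731 · 0.8078 I₀ = 0.02206 I₀.
I₄ = I₃ cos²(75°) = 0.02206 · 0.06699 I₀ = 0.001478 I₀.
That is 0.1478% of the incident intensity.

≈ 0.148%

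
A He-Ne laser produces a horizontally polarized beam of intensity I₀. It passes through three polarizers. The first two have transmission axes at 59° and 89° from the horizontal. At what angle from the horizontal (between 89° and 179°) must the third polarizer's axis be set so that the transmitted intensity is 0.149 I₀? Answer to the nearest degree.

By Malus's law, I₁ = I₀ cos²(59° − 0°) = I₀ cos²(59°) = 0.2653 I₀.
I₂ = I₁ cos²(89° − 59°) = 0.2653 I₀ · cos²(30°) = 0.1989 I₀.
Need I₃/I₀ = 0.149, so cos²(θ − 89°) = 0.149 / 0.1989 = 0.7489.
θ − 89° = arccos(√0.7489) = 30.1°, giving θ ≈ 89 + 30.1 = 119.1°.

θ ≈ 119°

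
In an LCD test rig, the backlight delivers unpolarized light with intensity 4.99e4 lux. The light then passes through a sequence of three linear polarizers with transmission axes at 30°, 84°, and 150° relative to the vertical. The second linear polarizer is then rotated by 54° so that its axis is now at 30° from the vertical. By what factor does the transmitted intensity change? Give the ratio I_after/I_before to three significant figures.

I_new/I_old ≈ 4.37

Before rotation:
Unpolarized light through the first polarizer → I₁ = ½ I₀, now polarized at 30°.
I₂ = I₁ cos²(84° − 30°) = 0.5 I₀ · cos²(54°) = 0.1727 I₀.
I₃ = I₂ cos²(150° − 84°) = 0.1727 I₀ · cos²(66°) = 0.02858 I₀.
After rotation:
Unpolarized light through the first polarizer → I₁ = ½ I₀, now polarized at 30°.
I₂ = I₁ cos²(30° − 30°) = 0.5 I₀ · cos²(0°) = 0.5 I₀.
Angle between axes 2 and 3: 60°. I₃ = 0.5 I₀ · cos²(60°) = 0.125 I₀.
Ratio = 0.125 / 0.02858 = 4.374.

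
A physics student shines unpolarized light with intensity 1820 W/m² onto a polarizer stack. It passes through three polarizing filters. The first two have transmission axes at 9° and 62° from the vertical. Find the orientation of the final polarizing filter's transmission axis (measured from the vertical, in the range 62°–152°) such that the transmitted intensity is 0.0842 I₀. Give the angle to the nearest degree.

θ ≈ 109°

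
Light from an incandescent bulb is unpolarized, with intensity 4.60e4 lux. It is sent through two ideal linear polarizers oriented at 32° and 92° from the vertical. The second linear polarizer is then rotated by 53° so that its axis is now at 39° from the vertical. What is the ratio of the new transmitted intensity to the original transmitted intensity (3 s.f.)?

Before rotation:
Unpolarized light through the first polarizer → I₁ = ½ I₀, now polarized at 32°.
I₂ = I₁ cos²(92° − 32°) = 0.5 I₀ · cos²(60°) = 0.125 I₀.
After rotation:
Unpolarized light through the first polarizer → I₁ = ½ I₀, now polarized at 32°.
I₂ = I₁ cos²(39° − 32°) = 0.5 I₀ · cos²(7°) = 0.4926 I₀.
Ratio = 0.4926 / 0.125 = 3.941.

I_new/I_old ≈ 3.94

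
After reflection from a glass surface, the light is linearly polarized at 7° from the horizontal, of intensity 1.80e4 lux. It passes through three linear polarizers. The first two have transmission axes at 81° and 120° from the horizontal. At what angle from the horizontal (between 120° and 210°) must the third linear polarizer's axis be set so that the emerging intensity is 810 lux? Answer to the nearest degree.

I₁ = I₀ cos²(81° − 7°) = I₀ cos²(74°) = 0.07598 I₀.
I₂ = I₁ cos²(120° − 81°) = 0.07598 I₀ · cos²(39°) = 0.04589 I₀.
Target fraction: 810 / 1.80e4 lux = 0.045 of I₀.
Need I₃/I₀ = 0.045, so cos²(θ − 120°) = 0.045 / 0.04589 = 0.9807.
θ − 120° = arccos(√0.9807) = 8.0°, giving θ ≈ 120 + 8.0 = 128.0°.

θ ≈ 128°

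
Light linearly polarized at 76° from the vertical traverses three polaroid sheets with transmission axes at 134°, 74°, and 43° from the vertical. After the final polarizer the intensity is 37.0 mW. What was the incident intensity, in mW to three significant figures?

I₁ = I₀ cos²(134° − 76°) = I₀ cos²(58°) = 0.2808 I₀.
I₂ = I₁ cos²(74° − 134°) = 0.2808 I₀ · cos²(60°) = 0.0702 I₀.
I₃ = I₂ cos²(43° − 74°) = 0.0702 I₀ · cos²(31°) = 0.05158 I₀.
So 37.0 mW = 0.05158 I₀, giving I₀ = 37.0/0.05158 = 717.3 mW.

I₀ ≈ 717 mW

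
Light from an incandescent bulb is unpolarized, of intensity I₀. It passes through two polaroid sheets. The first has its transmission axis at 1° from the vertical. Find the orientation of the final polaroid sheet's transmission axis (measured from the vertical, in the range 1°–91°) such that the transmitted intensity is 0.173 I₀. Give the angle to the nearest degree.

Unpolarized light through the first polarizer → I₁ = ½ I₀, now polarized at 1°.
Need I₂/I₀ = 0.173, so cos²(θ − 1°) = 0.173 / 0.5 = 0.346.
θ − 1° = arccos(√0.346) = 54.0°, giving θ ≈ 1 + 54.0 = 55.0°.

θ ≈ 55°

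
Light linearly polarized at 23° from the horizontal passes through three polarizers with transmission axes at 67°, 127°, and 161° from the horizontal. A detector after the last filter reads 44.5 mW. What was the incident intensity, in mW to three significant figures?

I₀ ≈ 500 mW

By Malus's law, I₁ = I₀ cos²(67° − 23°) = I₀ cos²(44°) = 0.5174 I₀.
I₂ = I₁ cos²(127° − 67°) = 0.5174 I₀ · cos²(60°) = 0.1294 I₀.
I₃ = I₂ cos²(161° − 127°) = 0.1294 I₀ · cos²(34°) = 0.08891 I₀.
So 44.5 mW = 0.08891 I₀, giving I₀ = 44.5/0.08891 = 500.5 mW.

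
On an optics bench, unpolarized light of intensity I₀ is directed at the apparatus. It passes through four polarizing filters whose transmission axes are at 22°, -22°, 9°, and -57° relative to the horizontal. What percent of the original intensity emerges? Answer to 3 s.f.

≈ 3.14%

Unpolarized light through the first polarizer → I₁ = ½ I₀, now polarized at 22°.
I₂ = I₁ cos²(-22° − 22°) = 0.5 I₀ · cos²(44°) = 0.2587 I₀.
I₃ = I₂ cos²(9° + 22°) = 0.2587 I₀ · cos²(31°) = 0.1901 I₀.
I₄ = I₃ cos²(-57° − 9°) = 0.1901 I₀ · cos²(66°) = 0.03145 I₀.
That is 3.145% of the incident intensity.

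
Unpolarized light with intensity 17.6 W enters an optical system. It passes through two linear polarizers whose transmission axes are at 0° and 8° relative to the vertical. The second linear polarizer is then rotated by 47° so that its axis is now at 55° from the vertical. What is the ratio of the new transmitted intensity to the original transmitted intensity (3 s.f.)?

Before rotation:
Unpolarized light through the first polarizer → I₁ = ½ I₀, now polarized at 0°.
I₂ = I₁ cos²(8° − 0°) = 0.5 I₀ · cos²(8°) = 0.4903 I₀.
After rotation:
Unpolarized light through the first polarizer → I₁ = ½ I₀, now polarized at 0°.
I₂ = I₁ cos²(55° − 0°) = 0.5 I₀ · cos²(55°) = 0.1645 I₀.
Ratio = 0.1645 / 0.4903 = 0.3355.

I_new/I_old ≈ 0.335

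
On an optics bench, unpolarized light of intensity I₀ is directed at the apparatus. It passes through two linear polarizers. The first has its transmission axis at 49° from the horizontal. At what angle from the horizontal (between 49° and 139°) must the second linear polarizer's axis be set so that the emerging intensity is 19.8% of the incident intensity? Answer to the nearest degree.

Unpolarized light through the first polarizer → I₁ = ½ I₀, now polarized at 49°.
Need I₂/I₀ = 0.198, so cos²(θ − 49°) = 0.198 / 0.5 = 0.396.
θ − 49° = arccos(√0.396) = 51.0°, giving θ ≈ 49 + 51.0 = 100.0°.

θ ≈ 100°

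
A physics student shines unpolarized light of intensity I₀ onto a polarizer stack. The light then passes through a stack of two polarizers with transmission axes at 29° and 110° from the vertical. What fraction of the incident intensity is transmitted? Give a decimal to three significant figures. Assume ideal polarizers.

≈ 0.0122 I₀

Unpolarized light through the first polarizer → I₁ = ½ I₀, now polarized at 29°.
I₂ = I₁ cos²(110° − 29°) = 0.5 I₀ · cos²(81°) = 0.01224 I₀.
Transmitted fraction = 0.01224.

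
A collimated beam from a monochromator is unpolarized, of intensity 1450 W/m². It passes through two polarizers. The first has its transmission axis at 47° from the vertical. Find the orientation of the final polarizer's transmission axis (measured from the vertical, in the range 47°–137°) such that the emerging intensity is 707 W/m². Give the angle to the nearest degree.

Unpolarized light through the first polarizer → I₁ = ½ I₀, now polarized at 47°.
Target fraction: 707 / 1450 W/m² = 0.4876 of I₀.
Need I₂/I₀ = 0.4876, so cos²(θ − 47°) = 0.4876 / 0.5 = 0.9752.
θ − 47° = arccos(√0.9752) = 9.1°, giving θ ≈ 47 + 9.1 = 56.1°.

θ ≈ 56°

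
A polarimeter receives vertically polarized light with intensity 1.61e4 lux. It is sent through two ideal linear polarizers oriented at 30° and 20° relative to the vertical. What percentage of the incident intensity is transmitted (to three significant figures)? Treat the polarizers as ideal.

By Malus's law, I₁ = 1.61e4 lux · cos²(30°) = 1.208e+04 lux.
I₂ = I₁ · cos²(10°) = 1.208e+04 · 0.9698 = 1.171e+04 lux.
That is 72.74% of the incident intensity.

≈ 72.7%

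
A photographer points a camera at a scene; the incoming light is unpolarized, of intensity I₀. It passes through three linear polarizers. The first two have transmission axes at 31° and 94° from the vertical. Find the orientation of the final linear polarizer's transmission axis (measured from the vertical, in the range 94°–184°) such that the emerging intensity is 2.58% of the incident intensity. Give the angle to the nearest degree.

θ ≈ 154°

Unpolarized light through the first polarizer → I₁ = ½ I₀, now polarized at 31°.
I₂ = I₁ cos²(94° − 31°) = 0.5 I₀ · cos²(63°) = 0.1031 I₀.
Need I₃/I₀ = 0.0258, so cos²(θ − 94°) = 0.0258 / 0.1031 = 0.2504.
θ − 94° = arccos(√0.2504) = 60.0°, giving θ ≈ 94 + 60.0 = 154.0°.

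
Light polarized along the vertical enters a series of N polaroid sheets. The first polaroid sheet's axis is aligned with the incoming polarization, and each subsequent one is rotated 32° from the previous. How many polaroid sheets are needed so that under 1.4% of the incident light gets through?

N = 14

First polarizer is aligned with the polarization: full transmission.
Each further stage multiplies by cos²(32°) = 0.7192.
After N polarizers: T = 0.7192^(N−1). Require T < 0.014 ⇒ N−1 > ln(0.014)/ln(0.7192) = 12.95, so N−1 ≥ 13 and N = 14.
Check: N=14 gives T = 0.01377 < 0.014; N=13 gives T = 0.01915.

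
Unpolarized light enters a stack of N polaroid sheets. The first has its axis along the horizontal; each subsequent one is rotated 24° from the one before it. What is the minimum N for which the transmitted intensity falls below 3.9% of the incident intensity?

N = 16

First polarizer halves the unpolarized light: factor 1/2.
Each further stage multiplies by cos²(24°) = 0.8346.
After N polarizers: T = 0.5·0.8346^(N−1). Require T < 0.039 ⇒ N−1 > ln(0.039/0.5)/ln(0.8346) = 14.11, so N−1 ≥ 15 and N = 16.
Check: N=16 gives T = 0.03318 < 0.039; N=15 gives T = 0.03976.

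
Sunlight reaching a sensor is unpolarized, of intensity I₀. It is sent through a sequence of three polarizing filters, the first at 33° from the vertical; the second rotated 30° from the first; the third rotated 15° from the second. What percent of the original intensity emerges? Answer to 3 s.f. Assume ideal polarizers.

Unpolarized light through the first polarizer → I₁ = ½ I₀, now polarized at 33°.
I₂ = I₁ cos²(30°) = 0.5 · 0.75 I₀ = 0.375 I₀.
I₃ = I₂ cos²(15°) = 0.375 · 0.933 I₀ = 0.3499 I₀.
That is 34.99% of the incident intensity.

≈ 35.0%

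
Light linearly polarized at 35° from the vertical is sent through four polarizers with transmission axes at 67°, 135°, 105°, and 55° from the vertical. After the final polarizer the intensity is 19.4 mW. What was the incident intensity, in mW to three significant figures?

I₀ ≈ 620 mW

By Malus's law, I₁ = I₀ cos²(67° − 35°) = I₀ cos²(32°) = 0.7192 I₀.
I₂ = I₁ cos²(135° − 67°) = 0.7192 I₀ · cos²(68°) = 0.1009 I₀.
I₃ = I₂ cos²(105° − 135°) = 0.1009 I₀ · cos²(30°) = 0.07569 I₀.
I₄ = I₃ cos²(55° − 105°) = 0.07569 I₀ · cos²(50°) = 0.03127 I₀.
So 19.4 mW = 0.03127 I₀, giving I₀ = 19.4/0.03127 = 620.3 mW.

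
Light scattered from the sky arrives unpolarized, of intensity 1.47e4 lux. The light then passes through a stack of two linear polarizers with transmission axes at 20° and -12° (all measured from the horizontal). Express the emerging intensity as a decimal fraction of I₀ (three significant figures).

I/I₀ ≈ 0.360

Unpolarized light through the first polarizer → I₁ = 1.47e4 lux/2 = 7350 lux, polarized at 20°.
I₂ = I₁ · cos²(32°) = 7350 · 0.7192 = 5286 lux.
Transmitted fraction = 0.3596.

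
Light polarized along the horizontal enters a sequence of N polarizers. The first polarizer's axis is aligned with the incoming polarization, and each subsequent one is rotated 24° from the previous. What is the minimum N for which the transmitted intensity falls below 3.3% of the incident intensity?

N = 20

First polarizer is aligned with the polarization: full transmission.
Each further stage multiplies by cos²(24°) = 0.8346.
After N polarizers: T = 0.8346^(N−1). Require T < 0.033 ⇒ N−1 > ln(0.033)/ln(0.8346) = 18.86, so N−1 ≥ 19 and N = 20.
Check: N=20 gives T = 0.03219 < 0.033; N=19 gives T = 0.03857.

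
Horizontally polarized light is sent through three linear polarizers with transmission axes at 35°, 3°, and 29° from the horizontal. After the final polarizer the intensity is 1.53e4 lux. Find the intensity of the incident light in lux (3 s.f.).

I₀ ≈ 3.92e4 lux

I₁ = I₀ cos²(35° − 0°) = I₀ cos²(35°) = 0.671 I₀.
I₂ = I₁ cos²(3° − 35°) = 0.671 I₀ · cos²(32°) = 0.4826 I₀.
I₃ = I₂ cos²(29° − 3°) = 0.4826 I₀ · cos²(26°) = 0.3898 I₀.
So 1.53e4 lux = 0.3898 I₀, giving I₀ = 1.53e4/0.3898 = 3.925e+04 lux.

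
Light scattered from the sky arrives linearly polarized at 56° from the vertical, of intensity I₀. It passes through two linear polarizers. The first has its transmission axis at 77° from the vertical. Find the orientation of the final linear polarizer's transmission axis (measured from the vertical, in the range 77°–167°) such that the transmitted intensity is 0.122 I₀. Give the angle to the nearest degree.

θ ≈ 145°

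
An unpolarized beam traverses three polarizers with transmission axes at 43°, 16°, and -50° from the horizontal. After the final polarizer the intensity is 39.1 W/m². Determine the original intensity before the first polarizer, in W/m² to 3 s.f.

Unpolarized light through the first polarizer → I₁ = ½ I₀, now polarized at 43°.
I₂ = I₁ cos²(16° − 43°) = 0.5 I₀ · cos²(27°) = 0.3969 I₀.
I₃ = I₂ cos²(-50° − 16°) = 0.3969 I₀ · cos²(66°) = 0.06567 I₀.
So 39.1 W/m² = 0.06567 I₀, giving I₀ = 39.1/0.06567 = 595.4 W/m².

I₀ ≈ 595 W/m²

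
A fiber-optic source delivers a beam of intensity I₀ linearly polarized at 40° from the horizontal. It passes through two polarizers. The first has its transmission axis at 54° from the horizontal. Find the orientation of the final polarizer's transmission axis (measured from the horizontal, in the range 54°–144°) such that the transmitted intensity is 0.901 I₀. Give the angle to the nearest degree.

θ ≈ 66°

I₁ = I₀ cos²(54° − 40°) = I₀ cos²(14°) = 0.9415 I₀.
Need I₂/I₀ = 0.901, so cos²(θ − 54°) = 0.901 / 0.9415 = 0.957.
θ − 54° = arccos(√0.957) = 12.0°, giving θ ≈ 54 + 12.0 = 66.0°.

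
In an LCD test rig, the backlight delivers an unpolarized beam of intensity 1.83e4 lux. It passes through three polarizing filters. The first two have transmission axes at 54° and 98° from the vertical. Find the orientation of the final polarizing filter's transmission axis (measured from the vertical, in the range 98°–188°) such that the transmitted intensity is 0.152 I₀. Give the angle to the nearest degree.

θ ≈ 138°

Unpolarized light through the first polarizer → I₁ = ½ I₀, now polarized at 54°.
I₂ = I₁ cos²(98° − 54°) = 0.5 I₀ · cos²(44°) = 0.2587 I₀.
Need I₃/I₀ = 0.152, so cos²(θ − 98°) = 0.152 / 0.2587 = 0.5875.
θ − 98° = arccos(√0.5875) = 40.0°, giving θ ≈ 98 + 40.0 = 138.0°.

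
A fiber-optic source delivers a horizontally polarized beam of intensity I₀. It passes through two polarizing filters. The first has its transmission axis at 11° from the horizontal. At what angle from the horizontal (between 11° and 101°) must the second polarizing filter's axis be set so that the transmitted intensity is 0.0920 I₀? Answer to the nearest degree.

θ ≈ 83°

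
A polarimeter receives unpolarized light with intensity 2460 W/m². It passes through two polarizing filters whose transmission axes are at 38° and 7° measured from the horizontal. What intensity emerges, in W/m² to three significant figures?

I ≈ 904 W/m²

Unpolarized light through the first polarizer → I₁ = 2460 W/m²/2 = 1230 W/m², polarized at 38°.
I₂ = I₁ · cos²(31°) = 1230 · 0.7347 = 903.7 W/m².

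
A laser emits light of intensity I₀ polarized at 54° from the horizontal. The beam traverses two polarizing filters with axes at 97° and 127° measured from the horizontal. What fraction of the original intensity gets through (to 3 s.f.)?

I₁ = I₀ cos²(97° − 54°) = I₀ cos²(43°) = 0.5349 I₀.
I₂ = I₁ cos²(127° − 97°) = 0.5349 I₀ · cos²(30°) = 0.4012 I₀.
Transmitted fraction = 0.4012.

≈ 0.401 I₀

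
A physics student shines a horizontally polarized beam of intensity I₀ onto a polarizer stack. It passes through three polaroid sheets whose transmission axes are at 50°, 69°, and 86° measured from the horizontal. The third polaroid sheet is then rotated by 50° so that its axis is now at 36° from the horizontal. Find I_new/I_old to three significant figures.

I_new/I_old ≈ 0.769

Before rotation:
I₁ = I₀ cos²(50° − 0°) = I₀ cos²(50°) = 0.4132 I₀.
I₂ = I₁ cos²(69° − 50°) = 0.4132 I₀ · cos²(19°) = 0.3694 I₀.
I₃ = I₂ cos²(86° − 69°) = 0.3694 I₀ · cos²(17°) = 0.3378 I₀.
After rotation:
I₁ = I₀ cos²(50° − 0°) = I₀ cos²(50°) = 0.4132 I₀.
I₂ = I₁ cos²(69° − 50°) = 0.4132 I₀ · cos²(19°) = 0.3694 I₀.
I₃ = I₂ cos²(36° − 69°) = 0.3694 I₀ · cos²(33°) = 0.2598 I₀.
Ratio = 0.2598 / 0.3378 = 0.7691.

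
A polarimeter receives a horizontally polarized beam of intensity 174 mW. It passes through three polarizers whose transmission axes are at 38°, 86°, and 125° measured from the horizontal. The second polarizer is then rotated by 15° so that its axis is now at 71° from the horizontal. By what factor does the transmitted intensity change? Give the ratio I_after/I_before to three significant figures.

I_new/I_old ≈ 0.899

Before rotation:
I₁ = I₀ cos²(38° − 0°) = I₀ cos²(38°) = 0.621 I₀.
I₂ = I₁ cos²(86° − 38°) = 0.621 I₀ · cos²(48°) = 0.278 I₀.
I₃ = I₂ cos²(125° − 86°) = 0.278 I₀ · cos²(39°) = 0.1679 I₀.
After rotation:
I₁ = I₀ cos²(38° − 0°) = I₀ cos²(38°) = 0.621 I₀.
I₂ = I₁ cos²(71° − 38°) = 0.621 I₀ · cos²(33°) = 0.4368 I₀.
I₃ = I₂ cos²(125° − 71°) = 0.4368 I₀ · cos²(54°) = 0.1509 I₀.
Ratio = 0.1509 / 0.1679 = 0.8987.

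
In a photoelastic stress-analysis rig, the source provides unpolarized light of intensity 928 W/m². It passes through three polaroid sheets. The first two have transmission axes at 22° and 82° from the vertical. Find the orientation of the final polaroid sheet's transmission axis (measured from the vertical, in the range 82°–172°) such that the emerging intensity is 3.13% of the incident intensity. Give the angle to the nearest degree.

θ ≈ 142°

Unpolarized light through the first polarizer → I₁ = ½ I₀, now polarized at 22°.
I₂ = I₁ cos²(82° − 22°) = 0.5 I₀ · cos²(60°) = 0.125 I₀.
Need I₃/I₀ = 0.0313, so cos²(θ − 82°) = 0.0313 / 0.125 = 0.2504.
θ − 82° = arccos(√0.2504) = 60.0°, giving θ ≈ 82 + 60.0 = 142.0°.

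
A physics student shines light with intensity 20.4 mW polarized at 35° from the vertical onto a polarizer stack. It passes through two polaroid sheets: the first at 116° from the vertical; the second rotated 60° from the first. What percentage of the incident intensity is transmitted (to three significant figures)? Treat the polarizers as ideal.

By Malus's law, I₁ = 20.4 mW · cos²(81°) = 0.4992 mW.
I₂ = I₁ · cos²(60°) = 0.4992 · 0.25 = 0.1248 mW.
That is 0.6118% of the incident intensity.

≈ 0.612%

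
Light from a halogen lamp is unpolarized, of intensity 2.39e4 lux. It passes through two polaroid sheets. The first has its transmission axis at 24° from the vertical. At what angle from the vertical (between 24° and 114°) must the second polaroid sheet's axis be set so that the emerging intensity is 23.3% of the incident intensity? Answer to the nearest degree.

Unpolarized light through the first polarizer → I₁ = ½ I₀, now polarized at 24°.
Need I₂/I₀ = 0.233, so cos²(θ − 24°) = 0.233 / 0.5 = 0.466.
θ − 24° = arccos(√0.466) = 46.9°, giving θ ≈ 24 + 46.9 = 70.9°.

θ ≈ 71°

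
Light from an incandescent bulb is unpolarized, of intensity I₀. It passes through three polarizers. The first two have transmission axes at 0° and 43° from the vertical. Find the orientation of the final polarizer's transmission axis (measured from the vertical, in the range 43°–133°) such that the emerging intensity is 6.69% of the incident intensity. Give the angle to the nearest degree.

θ ≈ 103°

Unpolarized light through the first polarizer → I₁ = ½ I₀, now polarized at 0°.
I₂ = I₁ cos²(43° − 0°) = 0.5 I₀ · cos²(43°) = 0.2674 I₀.
Need I₃/I₀ = 0.0669, so cos²(θ − 43°) = 0.0669 / 0.2674 = 0.2502.
θ − 43° = arccos(√0.2502) = 60.0°, giving θ ≈ 43 + 60.0 = 103.0°.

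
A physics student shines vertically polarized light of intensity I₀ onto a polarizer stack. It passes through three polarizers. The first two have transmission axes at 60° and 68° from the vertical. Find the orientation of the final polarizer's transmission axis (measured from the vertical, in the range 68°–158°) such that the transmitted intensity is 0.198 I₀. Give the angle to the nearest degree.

I₁ = I₀ cos²(60° − 0°) = I₀ cos²(60°) = 0.25 I₀.
I₂ = I₁ cos²(68° − 60°) = 0.25 I₀ · cos²(8°) = 0.2452 I₀.
Need I₃/I₀ = 0.198, so cos²(θ − 68°) = 0.198 / 0.2452 = 0.8076.
θ − 68° = arccos(√0.8076) = 26.0°, giving θ ≈ 68 + 26.0 = 94.0°.

θ ≈ 94°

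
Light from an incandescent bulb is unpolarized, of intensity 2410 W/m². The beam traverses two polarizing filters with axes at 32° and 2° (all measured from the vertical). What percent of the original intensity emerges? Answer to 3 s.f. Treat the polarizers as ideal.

Unpolarized light through the first polarizer → I₁ = 2410 W/m²/2 = 1205 W/m², polarized at 32°.
I₂ = I₁ · cos²(30°) = 1205 · 0.75 = 903.8 W/m².
That is 37.5% of the incident intensity.

≈ 37.5%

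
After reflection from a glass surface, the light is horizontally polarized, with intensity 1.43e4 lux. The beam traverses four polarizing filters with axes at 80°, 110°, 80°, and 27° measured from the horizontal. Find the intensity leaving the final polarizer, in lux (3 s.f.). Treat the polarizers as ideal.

I ≈ 87.8 lux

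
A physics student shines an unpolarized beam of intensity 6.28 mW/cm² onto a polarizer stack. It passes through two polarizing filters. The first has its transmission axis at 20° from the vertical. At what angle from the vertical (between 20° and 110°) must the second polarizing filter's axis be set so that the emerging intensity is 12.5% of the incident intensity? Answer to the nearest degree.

Unpolarized light through the first polarizer → I₁ = ½ I₀, now polarized at 20°.
Need I₂/I₀ = 0.125, so cos²(θ − 20°) = 0.125 / 0.5 = 0.25.
θ − 20° = arccos(√0.25) = 60.0°, giving θ ≈ 20 + 60.0 = 80.0°.

θ ≈ 80°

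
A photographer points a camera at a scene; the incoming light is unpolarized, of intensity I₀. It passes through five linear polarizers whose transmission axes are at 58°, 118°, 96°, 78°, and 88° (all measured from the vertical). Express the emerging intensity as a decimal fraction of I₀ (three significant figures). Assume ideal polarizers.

Unpolarized light through the first polarizer → I₁ = ½ I₀, now polarized at 58°.
I₂ = I₁ cos²(118° − 58°) = 0.5 I₀ · cos²(60°) = 0.125 I₀.
I₃ = I₂ cos²(96° − 118°) = 0.125 I₀ · cos²(22°) = 0.1075 I₀.
I₄ = I₃ cos²(78° − 96°) = 0.1075 I₀ · cos²(18°) = 0.0972 I₀.
I₅ = I₄ cos²(88° − 78°) = 0.0972 I₀ · cos²(10°) = 0.09427 I₀.
Transmitted fraction = 0.09427.

≈ 0.0943 I₀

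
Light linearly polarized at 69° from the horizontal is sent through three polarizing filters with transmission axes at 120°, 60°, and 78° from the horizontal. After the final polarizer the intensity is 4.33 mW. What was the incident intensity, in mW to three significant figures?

By Malus's law, I₁ = I₀ cos²(120° − 69°) = I₀ cos²(51°) = 0.396 I₀.
I₂ = I₁ cos²(60° − 120°) = 0.396 I₀ · cos²(60°) = 0.09901 I₀.
I₃ = I₂ cos²(78° − 60°) = 0.09901 I₀ · cos²(18°) = 0.08956 I₀.
So 4.33 mW = 0.08956 I₀, giving I₀ = 4.33/0.08956 = 48.35 mW.

I₀ ≈ 48.3 mW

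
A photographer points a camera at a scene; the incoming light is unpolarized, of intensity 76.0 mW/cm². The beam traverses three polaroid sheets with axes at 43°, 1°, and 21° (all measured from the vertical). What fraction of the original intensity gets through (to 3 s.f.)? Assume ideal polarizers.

I/I₀ ≈ 0.244

Unpolarized light through the first polarizer → I₁ = 76.0 mW/cm²/2 = 38 mW/cm², polarized at 43°.
I₂ = I₁ · cos²(42°) = 38 · 0.5523 = 20.99 mW/cm².
I₃ = I₂ · cos²(20°) = 20.99 · 0.883 = 18.53 mW/cm².
Transmitted fraction = 0.2438.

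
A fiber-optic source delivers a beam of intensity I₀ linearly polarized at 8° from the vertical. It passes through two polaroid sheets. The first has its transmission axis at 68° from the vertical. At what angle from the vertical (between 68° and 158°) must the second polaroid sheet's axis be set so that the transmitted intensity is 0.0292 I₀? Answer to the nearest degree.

θ ≈ 138°

I₁ = I₀ cos²(68° − 8°) = I₀ cos²(60°) = 0.25 I₀.
Need I₂/I₀ = 0.0292, so cos²(θ − 68°) = 0.0292 / 0.25 = 0.1168.
θ − 68° = arccos(√0.1168) = 70.0°, giving θ ≈ 68 + 70.0 = 138.0°.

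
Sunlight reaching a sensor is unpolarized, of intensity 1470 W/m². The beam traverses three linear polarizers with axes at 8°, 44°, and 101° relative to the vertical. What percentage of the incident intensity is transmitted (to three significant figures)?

≈ 9.71%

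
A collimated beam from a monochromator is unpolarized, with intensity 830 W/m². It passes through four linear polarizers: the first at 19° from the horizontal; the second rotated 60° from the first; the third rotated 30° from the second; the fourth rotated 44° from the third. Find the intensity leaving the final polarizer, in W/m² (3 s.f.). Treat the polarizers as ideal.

Unpolarized light through the first polarizer → I₁ = 830 W/m²/2 = 415 W/m², polarized at 19°.
I₂ = I₁ · cos²(60°) = 415 · 0.25 = 103.8 W/m².
I₃ = I₂ · cos²(30°) = 103.8 · 0.75 = 77.81 W/m².
I₄ = I₃ · cos²(44°) = 77.81 · 0.5174 = 40.26 W/m².

I ≈ 40.3 W/m²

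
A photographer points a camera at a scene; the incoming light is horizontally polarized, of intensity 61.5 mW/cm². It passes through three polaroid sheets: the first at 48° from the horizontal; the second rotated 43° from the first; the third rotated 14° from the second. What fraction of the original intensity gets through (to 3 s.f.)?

I/I₀ ≈ 0.225

I₁ = 61.5 mW/cm² · cos²(48°) = 27.54 mW/cm².
I₂ = I₁ · cos²(43°) = 27.54 · 0.5349 = 14.73 mW/cm².
I₃ = I₂ · cos²(14°) = 14.73 · 0.9415 = 13.87 mW/cm².
Transmitted fraction = 0.2255.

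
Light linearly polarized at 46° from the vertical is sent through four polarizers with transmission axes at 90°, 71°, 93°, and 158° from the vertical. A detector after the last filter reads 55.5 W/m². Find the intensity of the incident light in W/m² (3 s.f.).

I₀ ≈ 781 W/m²

By Malus's law, I₁ = I₀ cos²(90° − 46°) = I₀ cos²(44°) = 0.5174 I₀.
I₂ = I₁ cos²(71° − 90°) = 0.5174 I₀ · cos²(19°) = 0.4626 I₀.
I₃ = I₂ cos²(93° − 71°) = 0.4626 I₀ · cos²(22°) = 0.3977 I₀.
I₄ = I₃ cos²(158° − 93°) = 0.3977 I₀ · cos²(65°) = 0.07103 I₀.
So 55.5 W/m² = 0.07103 I₀, giving I₀ = 55.5/0.07103 = 781.4 W/m².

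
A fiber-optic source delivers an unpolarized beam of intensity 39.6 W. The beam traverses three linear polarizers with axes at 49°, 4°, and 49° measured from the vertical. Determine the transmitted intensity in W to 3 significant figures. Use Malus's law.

Unpolarized light through the first polarizer → I₁ = 39.6 W/2 = 19.8 W, polarized at 49°.
I₂ = I₁ · cos²(45°) = 19.8 · 0.5 = 9.9 W.
I₃ = I₂ · cos²(45°) = 9.9 · 0.5 = 4.95 W.

I ≈ 4.95 W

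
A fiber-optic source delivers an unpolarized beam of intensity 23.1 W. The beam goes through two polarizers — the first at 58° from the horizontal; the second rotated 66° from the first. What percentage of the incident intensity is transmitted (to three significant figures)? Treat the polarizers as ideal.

≈ 8.27%

Unpolarized light through the first polarizer → I₁ = 23.1 W/2 = 11.55 W, polarized at 58°.
I₂ = I₁ · cos²(66°) = 11.55 · 0.1654 = 1.911 W.
That is 8.272% of the incident intensity.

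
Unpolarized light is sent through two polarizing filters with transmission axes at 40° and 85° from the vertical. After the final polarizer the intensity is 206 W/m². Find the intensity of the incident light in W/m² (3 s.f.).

Unpolarized light through the first polarizer → I₁ = ½ I₀, now polarized at 40°.
I₂ = I₁ cos²(85° − 40°) = 0.5 I₀ · cos²(45°) = 0.25 I₀.
So 206 W/m² = 0.25 I₀, giving I₀ = 206/0.25 = 824 W/m².

I₀ ≈ 824 W/m²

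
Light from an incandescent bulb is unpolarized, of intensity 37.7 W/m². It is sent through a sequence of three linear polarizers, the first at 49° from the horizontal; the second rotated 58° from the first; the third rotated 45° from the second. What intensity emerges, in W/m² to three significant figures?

I ≈ 2.65 W/m²

Unpolarized light through the first polarizer → I₁ = 37.7 W/m²/2 = 18.85 W/m², polarized at 49°.
I₂ = I₁ · cos²(58°) = 18.85 · 0.2808 = 5.293 W/m².
I₃ = I₂ · cos²(45°) = 5.293 · 0.5 = 2.647 W/m².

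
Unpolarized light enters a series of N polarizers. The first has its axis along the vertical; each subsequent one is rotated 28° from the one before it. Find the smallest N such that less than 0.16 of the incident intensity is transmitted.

N = 6

First polarizer halves the unpolarized light: factor 1/2.
Each further stage multiplies by cos²(28°) = 0.7796.
After N polarizers: T = 0.5·0.7796^(N−1). Require T < 0.16 ⇒ N−1 > ln(0.16/0.5)/ln(0.7796) = 4.58, so N−1 ≥ 5 and N = 6.
Check: N=6 gives T = 0.144 < 0.16; N=5 gives T = 0.1847.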